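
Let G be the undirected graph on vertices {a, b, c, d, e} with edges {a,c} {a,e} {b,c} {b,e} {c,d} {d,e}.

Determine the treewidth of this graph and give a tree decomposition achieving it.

The largest bag has 3 vertices, giving width 2; this decomposition certifies tw(G) ≤ 2. Since e–b–c–d–e is a cycle in G, G is not acyclic. Forests are exactly the graphs of treewidth ≤ 1, so tw(G) ≥ 2. Therefore the treewidth is 2.

Treewidth 2.
One such decomposition:
Bags: B1 = {b, c, e}  B2 = {c, d, e}  B3 = {a, c, e}
Tree: B1–B2, B2–B3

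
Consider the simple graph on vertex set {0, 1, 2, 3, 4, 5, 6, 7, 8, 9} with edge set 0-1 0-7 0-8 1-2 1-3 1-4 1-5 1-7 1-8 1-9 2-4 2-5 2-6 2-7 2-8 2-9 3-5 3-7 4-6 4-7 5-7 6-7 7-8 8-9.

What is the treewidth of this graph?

3

A width-3 tree decomposition is:
Bags: B1 = {1, 3, 5, 7}  B2 = {1, 2, 5, 7}  B3 = {1, 2, 7, 8}  B4 = {1, 2, 4, 7}  B5 = {2, 4, 6, 7}  B6 = {0, 1, 7, 8}  B7 = {1, 2, 8, 9}
Tree: B1–B2, B2–B3, B3–B4, B4–B5, B3–B6, B3–B7
Every bag has size at most 4, so the width is 4 − 1 = 3 and tw(G) ≤ 3. Conversely, {1, 2, 8, 9} is a clique of size 4, and the vertices of any clique must share a bag in every tree decomposition; so some bag has ≥ 4 vertices and tw(G) ≥ 3. Combining the bounds, tw(G) = 3.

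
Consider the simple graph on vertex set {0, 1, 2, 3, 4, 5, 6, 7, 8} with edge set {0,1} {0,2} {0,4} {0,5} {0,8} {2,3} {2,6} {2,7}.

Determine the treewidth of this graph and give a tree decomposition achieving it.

Treewidth 1.
One optimal decomposition is:
Bags: B1 = {0, 4}  B2 = {0, 2}  B3 = {2, 3}  B4 = {0, 1}  B5 = {2, 7}  B6 = {0, 8}  B7 = {2, 6}  B8 = {0, 5}
Tree: B1–B2, B2–B3, B1–B4, B3–B5, B2–B6, B3–B7, B1–B8

Every bag has size at most 2, so the width is 2 − 1 = 1 and tw(G) ≤ 1. Any graph with an edge has treewidth ≥ 1, and G has the edge 0–4. Hence tw(G) = 1 exactly.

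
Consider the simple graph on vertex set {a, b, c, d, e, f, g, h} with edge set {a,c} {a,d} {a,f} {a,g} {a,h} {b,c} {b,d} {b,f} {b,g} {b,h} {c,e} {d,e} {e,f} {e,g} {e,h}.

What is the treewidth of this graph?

3

A width-3 tree decomposition is:
Bags: B1 = {a, b, d, e}  B2 = {a, b, e, h}  B3 = {a, b, e, f}  B4 = {a, b, e, g}  B5 = {a, b, c, e}
Tree: B1–B2, B2–B3, B3–B4, B4–B5
The largest bag has 4 vertices, giving width 3; this decomposition certifies tw(G) ≤ 3. For the lower bound: the 4 vertex sets {b,d}, {e,h}, {a}, {f} are disjoint, each induces a connected subgraph, and every pair is joined by at least one edge of G. Contracting each set to a single vertex therefore yields K_{4} as a minor, and since treewidth is minor-monotone, tw(G) ≥ tw(K_{4}) = 3. Combining the bounds, tw(G) = 3.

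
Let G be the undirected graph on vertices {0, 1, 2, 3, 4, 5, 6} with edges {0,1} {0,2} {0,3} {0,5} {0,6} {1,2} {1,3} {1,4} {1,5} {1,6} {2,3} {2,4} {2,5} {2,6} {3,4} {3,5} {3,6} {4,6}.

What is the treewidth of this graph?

4

A width-4 tree decomposition is:
Bags: B1 = {0, 1, 2, 3, 6}  B2 = {0, 1, 2, 3, 5}  B3 = {1, 2, 3, 4, 6}
Tree: B1–B2, B1–B3
Each bag holds 5 vertices, so the decomposition has width 4, which upper-bounds the treewidth. Conversely, {0, 1, 2, 3, 5} is a clique of size 5, and the vertices of any clique must share a bag in every tree decomposition; so some bag has ≥ 5 vertices and tw(G) ≥ 4. The upper and lower bounds meet at 4, so that is the treewidth.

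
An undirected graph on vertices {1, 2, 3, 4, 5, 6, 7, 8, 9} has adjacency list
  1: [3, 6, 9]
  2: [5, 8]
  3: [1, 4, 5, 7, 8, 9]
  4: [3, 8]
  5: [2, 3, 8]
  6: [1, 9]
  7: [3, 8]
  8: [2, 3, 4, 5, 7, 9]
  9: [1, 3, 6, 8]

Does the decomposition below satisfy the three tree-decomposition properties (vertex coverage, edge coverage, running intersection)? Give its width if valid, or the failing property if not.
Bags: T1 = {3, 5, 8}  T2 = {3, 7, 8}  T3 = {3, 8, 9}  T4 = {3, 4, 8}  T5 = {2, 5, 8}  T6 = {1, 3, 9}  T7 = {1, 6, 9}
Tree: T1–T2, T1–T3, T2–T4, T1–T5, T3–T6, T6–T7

Vertex coverage: the bags together contain {1, 2, 3, 4, 5, 6, 7, 8, 9}, the full vertex set. Edge coverage: each edge of G has both endpoints in at least one bag. Running intersection: for every vertex, the bags containing it form a connected subtree. All three properties hold, so this is a valid tree decomposition of width max|bag| − 1 = 2, and hence tw(G) ≤ 2.

Yes; width 2.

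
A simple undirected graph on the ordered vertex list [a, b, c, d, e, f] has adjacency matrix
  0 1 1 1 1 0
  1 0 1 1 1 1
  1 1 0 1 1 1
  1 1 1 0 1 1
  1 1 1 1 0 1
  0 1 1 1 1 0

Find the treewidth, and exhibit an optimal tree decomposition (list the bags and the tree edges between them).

Each bag holds 5 vertices, so the decomposition has width 4, which upper-bounds the treewidth. On the other hand G contains the 5-clique {b, c, d, e, f}. A clique must lie in a single bag of any decomposition, so no decomposition can have width below 4. The upper and lower bounds meet at 4, so that is the treewidth.

Treewidth 4.
One optimal decomposition is:
Bags: B1 = {a, b, c, d, e}  B2 = {b, c, d, e, f}
Tree: B1–B2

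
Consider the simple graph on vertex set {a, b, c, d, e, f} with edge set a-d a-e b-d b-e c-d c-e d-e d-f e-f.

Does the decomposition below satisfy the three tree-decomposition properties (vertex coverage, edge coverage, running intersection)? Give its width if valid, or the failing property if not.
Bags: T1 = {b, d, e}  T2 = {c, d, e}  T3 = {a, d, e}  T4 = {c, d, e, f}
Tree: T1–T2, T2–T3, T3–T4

A tree decomposition must satisfy three properties: every vertex lies in some bag; for every edge, both endpoints lie together in some bag; and for every vertex, the bags containing it form a connected subtree. Here bags containing vertex c are not connected in the tree, so the decomposition is invalid.

No — bags containing vertex c are not connected in the tree.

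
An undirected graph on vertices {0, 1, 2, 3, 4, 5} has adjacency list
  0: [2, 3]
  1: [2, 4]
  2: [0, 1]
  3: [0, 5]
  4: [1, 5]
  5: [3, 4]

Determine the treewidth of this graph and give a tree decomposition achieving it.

The largest bag has 3 vertices, giving width 2; this decomposition certifies tw(G) ≤ 2. The edges 4–1–2–0–3–5–4 form a cycle, so G is not a tree and its treewidth is at least 2. The upper and lower bounds meet at 2, so that is the treewidth.

Treewidth 2.
One such decomposition:
Bags: B1 = {1, 2, 4}  B2 = {0, 2, 4}  B3 = {0, 3, 4}  B4 = {3, 4, 5}
Tree: B1–B2, B2–B3, B3–B4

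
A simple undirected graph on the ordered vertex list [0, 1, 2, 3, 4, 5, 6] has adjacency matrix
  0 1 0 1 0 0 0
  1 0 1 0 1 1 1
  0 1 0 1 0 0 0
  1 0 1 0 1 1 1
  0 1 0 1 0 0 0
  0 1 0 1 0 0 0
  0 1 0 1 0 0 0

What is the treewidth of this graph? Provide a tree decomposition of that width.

Treewidth 2.
One such decomposition:
Bags: B1 = {0, 1, 3}  B2 = {1, 3, 5}  B3 = {1, 2, 3}  B4 = {1, 3, 6}  B5 = {1, 3, 4}
Tree: B1–B2, B2–B3, B3–B4, B4–B5

Each bag holds 3 vertices, so the decomposition has width 2, which upper-bounds the treewidth. The edges 3–0–1–5–3 form a cycle, so G is not a tree and its treewidth is at least 2. Therefore the treewidth is 2.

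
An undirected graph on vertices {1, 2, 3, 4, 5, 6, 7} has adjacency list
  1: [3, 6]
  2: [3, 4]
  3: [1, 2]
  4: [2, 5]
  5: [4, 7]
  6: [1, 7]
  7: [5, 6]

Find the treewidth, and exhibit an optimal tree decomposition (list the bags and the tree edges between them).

Each bag holds 3 vertices, so the decomposition has width 2, which upper-bounds the treewidth. The edges 3–2–4–5–7–6–1–3 form a cycle, so G is not a tree and its treewidth is at least 2. The upper and lower bounds meet at 2, so that is the treewidth.

Treewidth 2.
One optimal decomposition is:
Bags: B1 = {2, 3, 4}  B2 = {3, 4, 5}  B3 = {3, 5, 7}  B4 = {3, 6, 7}  B5 = {1, 3, 6}
Tree: B1–B2, B2–B3, B3–B4, B4–B5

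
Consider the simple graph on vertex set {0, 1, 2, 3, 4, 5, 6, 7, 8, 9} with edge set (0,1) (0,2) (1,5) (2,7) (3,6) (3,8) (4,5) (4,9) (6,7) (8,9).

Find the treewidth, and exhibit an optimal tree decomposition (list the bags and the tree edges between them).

Each bag holds 3 vertices, so the decomposition has width 2, which upper-bounds the treewidth. Since 5–4–9–8–3–6–7–2–0–1–5 is a cycle in G, G is not acyclic. Forests are exactly the graphs of treewidth ≤ 1, so tw(G) ≥ 2. The upper and lower bounds meet at 2, so that is the treewidth.

Treewidth 2.
Bags: B1 = {4, 5, 9}  B2 = {5, 8, 9}  B3 = {3, 5, 8}  B4 = {3, 5, 6}  B5 = {5, 6, 7}  B6 = {2, 5, 7}  B7 = {0, 2, 5}  B8 = {0, 1, 5}
Tree: B1–B2, B2–B3, B3–B4, B4–B5, B5–B6, B6–B7, B7–B8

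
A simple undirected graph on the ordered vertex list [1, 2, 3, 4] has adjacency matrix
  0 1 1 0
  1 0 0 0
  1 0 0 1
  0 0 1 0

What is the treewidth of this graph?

A width-1 tree decomposition is:
Bags: B1 = {1, 3}  B2 = {1, 2}  B3 = {3, 4}
Tree: B1–B2, B1–B3
Every bag has size at most 2, so the width is 2 − 1 = 1 and tw(G) ≤ 1. G has an edge, so its treewidth is at least 1. Hence tw(G) = 1 exactly.

1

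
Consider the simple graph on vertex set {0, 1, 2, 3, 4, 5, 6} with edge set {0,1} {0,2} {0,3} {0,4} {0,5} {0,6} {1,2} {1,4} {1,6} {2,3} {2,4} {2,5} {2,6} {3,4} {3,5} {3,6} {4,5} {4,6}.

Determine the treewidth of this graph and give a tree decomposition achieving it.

Treewidth 4.
One optimal decomposition is:
Bags: B1 = {0, 2, 3, 4, 6}  B2 = {0, 1, 2, 4, 6}  B3 = {0, 2, 3, 4, 5}
Tree: B1–B2, B1–B3

Each bag holds 5 vertices, so the decomposition has width 4, which upper-bounds the treewidth. Conversely, {0, 1, 2, 4, 6} is a clique of size 5, and the vertices of any clique must share a bag in every tree decomposition; so some bag has ≥ 5 vertices and tw(G) ≥ 4. Combining the bounds, tw(G) = 4.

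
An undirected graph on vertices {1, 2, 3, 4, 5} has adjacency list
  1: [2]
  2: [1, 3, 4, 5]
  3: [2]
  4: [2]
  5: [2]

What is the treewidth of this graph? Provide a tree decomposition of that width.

Treewidth 1.
One such decomposition:
Bags: B1 = {2, 5}  B2 = {2, 3}  B3 = {2, 4}  B4 = {1, 2}
Tree: B1–B2, B1–B3, B3–B4

The largest bag has 2 vertices, giving width 1; this decomposition certifies tw(G) ≤ 1. Any graph with an edge has treewidth ≥ 1, and G has the edge 5–2. The upper and lower bounds meet at 1, so that is the treewidth.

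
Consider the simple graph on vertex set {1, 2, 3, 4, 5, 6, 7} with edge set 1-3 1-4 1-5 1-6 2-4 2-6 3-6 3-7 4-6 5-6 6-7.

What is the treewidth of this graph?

A width-2 tree decomposition is:
Bags: B1 = {1, 5, 6}  B2 = {1, 3, 6}  B3 = {1, 4, 6}  B4 = {2, 4, 6}  B5 = {3, 6, 7}
Tree: B1–B2, B1–B3, B3–B4, B2–B5
The largest bag has 3 vertices, giving width 2; this decomposition certifies tw(G) ≤ 2. Conversely, {1, 3, 6} is a clique of size 3, and the vertices of any clique must share a bag in every tree decomposition; so some bag has ≥ 3 vertices and tw(G) ≥ 2. Combining the bounds, tw(G) = 2.

2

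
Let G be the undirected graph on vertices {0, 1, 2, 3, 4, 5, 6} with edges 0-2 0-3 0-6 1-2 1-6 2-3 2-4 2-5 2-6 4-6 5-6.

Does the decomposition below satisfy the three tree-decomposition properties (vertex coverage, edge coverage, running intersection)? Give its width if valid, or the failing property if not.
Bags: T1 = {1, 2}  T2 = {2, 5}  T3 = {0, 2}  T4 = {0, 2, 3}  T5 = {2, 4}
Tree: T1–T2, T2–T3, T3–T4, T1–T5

No — vertex 6 appears in no bag.

A tree decomposition must satisfy three properties: every vertex lies in some bag; for every edge, both endpoints lie together in some bag; and for every vertex, the bags containing it form a connected subtree. Here vertex 6 appears in no bag, so the decomposition is invalid.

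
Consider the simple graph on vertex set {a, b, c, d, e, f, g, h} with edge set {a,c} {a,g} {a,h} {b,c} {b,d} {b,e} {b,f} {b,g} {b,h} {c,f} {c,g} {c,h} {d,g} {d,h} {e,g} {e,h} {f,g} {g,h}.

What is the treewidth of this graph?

A width-3 tree decomposition is:
Bags: B1 = {a, c, g, h}  B2 = {b, c, g, h}  B3 = {b, d, g, h}  B4 = {b, e, g, h}  B5 = {b, c, f, g}
Tree: B1–B2, B2–B3, B2–B4, B2–B5
Every bag has size at most 4, so the width is 4 − 1 = 3 and tw(G) ≤ 3. On the other hand G contains the 4-clique {a, c, g, h}. A clique must lie in a single bag of any decomposition, so no decomposition can have width below 3. Combining the bounds, tw(G) = 3.

3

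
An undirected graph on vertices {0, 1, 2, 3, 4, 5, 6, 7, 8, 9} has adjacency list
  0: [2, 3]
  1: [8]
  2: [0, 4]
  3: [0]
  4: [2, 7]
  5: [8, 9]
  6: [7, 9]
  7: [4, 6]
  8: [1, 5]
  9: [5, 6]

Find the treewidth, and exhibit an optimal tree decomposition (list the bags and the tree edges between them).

Treewidth 1.
One optimal decomposition is:
Bags: B1 = {1, 8}  B2 = {5, 8}  B3 = {5, 9}  B4 = {6, 9}  B5 = {6, 7}  B6 = {4, 7}  B7 = {2, 4}  B8 = {0, 2}  B9 = {0, 3}
Tree: B1–B2, B2–B3, B3–B4, B4–B5, B5–B6, B6–B7, B7–B8, B8–B9

Every bag has size at most 2, so the width is 2 − 1 = 1 and tw(G) ≤ 1. G has an edge, so its treewidth is at least 1. Hence tw(G) = 1 exactly.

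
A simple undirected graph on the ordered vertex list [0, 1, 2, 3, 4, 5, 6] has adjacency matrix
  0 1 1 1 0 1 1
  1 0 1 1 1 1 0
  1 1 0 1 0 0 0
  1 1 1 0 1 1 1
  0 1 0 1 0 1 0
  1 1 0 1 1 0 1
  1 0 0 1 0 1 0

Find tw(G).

A width-3 tree decomposition is:
Bags: B1 = {1, 3, 4, 5}  B2 = {0, 1, 3, 5}  B3 = {0, 1, 2, 3}  B4 = {0, 3, 5, 6}
Tree: B1–B2, B2–B3, B2–B4
Each bag holds 4 vertices, so the decomposition has width 3, which upper-bounds the treewidth. Conversely, {0, 1, 2, 3} is a clique of size 4, and the vertices of any clique must share a bag in every tree decomposition; so some bag has ≥ 4 vertices and tw(G) ≥ 3. Combining the bounds, tw(G) = 3.

3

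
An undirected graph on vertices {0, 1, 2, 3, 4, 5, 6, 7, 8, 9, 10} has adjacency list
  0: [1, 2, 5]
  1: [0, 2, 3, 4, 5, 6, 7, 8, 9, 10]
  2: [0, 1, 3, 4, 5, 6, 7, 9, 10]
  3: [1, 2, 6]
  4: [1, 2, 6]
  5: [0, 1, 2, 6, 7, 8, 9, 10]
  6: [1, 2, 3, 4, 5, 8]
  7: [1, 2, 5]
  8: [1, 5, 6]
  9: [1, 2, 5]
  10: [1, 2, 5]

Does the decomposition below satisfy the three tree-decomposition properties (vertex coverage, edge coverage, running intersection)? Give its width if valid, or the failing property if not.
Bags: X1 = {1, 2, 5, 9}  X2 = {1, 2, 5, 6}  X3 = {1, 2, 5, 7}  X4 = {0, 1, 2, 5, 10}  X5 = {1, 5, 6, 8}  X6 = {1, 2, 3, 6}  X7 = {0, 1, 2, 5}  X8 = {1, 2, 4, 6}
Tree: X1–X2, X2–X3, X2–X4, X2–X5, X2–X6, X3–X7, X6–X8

No — bags containing vertex 0 are not connected in the tree.

A tree decomposition must satisfy three properties: every vertex lies in some bag; for every edge, both endpoints lie together in some bag; and for every vertex, the bags containing it form a connected subtree. Here bags containing vertex 0 are not connected in the tree, so the decomposition is invalid.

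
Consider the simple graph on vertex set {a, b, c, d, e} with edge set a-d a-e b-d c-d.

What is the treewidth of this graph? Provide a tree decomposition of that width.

Treewidth 1.
One optimal decomposition is:
Bags: B1 = {a, d}  B2 = {a, e}  B3 = {c, d}  B4 = {b, d}
Tree: B1–B2, B1–B3, B1–B4

Each bag holds 2 vertices, so the decomposition has width 1, which upper-bounds the treewidth. Any graph with an edge has treewidth ≥ 1, and G has the edge a–d. Therefore the treewidth is 1.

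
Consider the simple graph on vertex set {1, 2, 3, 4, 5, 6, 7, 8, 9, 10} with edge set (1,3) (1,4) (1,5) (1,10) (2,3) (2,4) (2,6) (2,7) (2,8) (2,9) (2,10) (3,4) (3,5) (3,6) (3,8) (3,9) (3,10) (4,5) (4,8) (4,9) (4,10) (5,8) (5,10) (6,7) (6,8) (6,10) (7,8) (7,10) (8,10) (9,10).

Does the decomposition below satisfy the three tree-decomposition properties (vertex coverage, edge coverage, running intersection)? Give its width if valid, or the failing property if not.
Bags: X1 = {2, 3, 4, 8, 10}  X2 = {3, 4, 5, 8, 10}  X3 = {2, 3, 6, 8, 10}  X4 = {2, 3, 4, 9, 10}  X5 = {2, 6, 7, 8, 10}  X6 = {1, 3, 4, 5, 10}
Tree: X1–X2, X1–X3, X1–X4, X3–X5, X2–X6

Yes; width 4.

Every vertex of G appears in some bag (union = {1, 2, 3, 4, 5, 6, 7, 8, 9, 10}); every edge is covered by a bag; and for each vertex v the set of bags containing v is connected in the bag tree. The decomposition is therefore valid. The largest bag has 5 vertices, so the width is 4.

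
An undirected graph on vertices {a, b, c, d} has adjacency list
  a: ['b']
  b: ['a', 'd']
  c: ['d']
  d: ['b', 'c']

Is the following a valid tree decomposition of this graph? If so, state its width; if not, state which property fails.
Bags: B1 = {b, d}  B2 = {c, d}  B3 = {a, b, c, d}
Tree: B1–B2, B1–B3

A tree decomposition must satisfy three properties: every vertex lies in some bag; for every edge, both endpoints lie together in some bag; and for every vertex, the bags containing it form a connected subtree. Here bags containing vertex c are not connected in the tree, so the decomposition is invalid.

No — bags containing vertex c are not connected in the tree.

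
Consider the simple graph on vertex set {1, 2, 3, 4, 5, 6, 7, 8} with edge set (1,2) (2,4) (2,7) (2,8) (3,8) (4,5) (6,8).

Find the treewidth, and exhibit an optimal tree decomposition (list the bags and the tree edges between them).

Treewidth 1.
One optimal decomposition is:
Bags: B1 = {1, 2}  B2 = {2, 8}  B3 = {3, 8}  B4 = {2, 4}  B5 = {2, 7}  B6 = {6, 8}  B7 = {4, 5}
Tree: B1–B2, B2–B3, B2–B4, B4–B5, B2–B6, B4–B7

Each bag holds 2 vertices, so the decomposition has width 1, which upper-bounds the treewidth. Any graph with an edge has treewidth ≥ 1, and G has the edge 1–2. Combining the bounds, tw(G) = 1.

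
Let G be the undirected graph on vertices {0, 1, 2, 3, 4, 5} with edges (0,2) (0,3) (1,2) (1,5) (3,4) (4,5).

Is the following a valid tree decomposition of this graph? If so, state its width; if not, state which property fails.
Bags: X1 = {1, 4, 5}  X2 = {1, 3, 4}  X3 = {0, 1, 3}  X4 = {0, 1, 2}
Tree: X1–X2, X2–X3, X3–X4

Every vertex of G appears in some bag (union = {0, 1, 2, 3, 4, 5}); every edge is covered by a bag; and for each vertex v the set of bags containing v is connected in the bag tree. The decomposition is therefore valid. The largest bag has 3 vertices, so the width is 2.

Yes; width 2.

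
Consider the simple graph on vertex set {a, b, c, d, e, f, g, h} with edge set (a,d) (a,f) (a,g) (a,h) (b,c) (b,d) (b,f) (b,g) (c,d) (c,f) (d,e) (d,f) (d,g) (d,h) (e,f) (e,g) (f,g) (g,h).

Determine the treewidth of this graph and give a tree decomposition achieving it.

Treewidth 3.
One optimal decomposition is:
Bags: B1 = {b, d, f, g}  B2 = {a, d, f, g}  B3 = {d, e, f, g}  B4 = {a, d, g, h}  B5 = {b, c, d, f}
Tree: B1–B2, B1–B3, B2–B4, B1–B5

Every bag has size at most 4, so the width is 4 − 1 = 3 and tw(G) ≤ 3. For the lower bound, the 4 vertices {a, d, g, h} are pairwise adjacent, and any tree decomposition puts a clique entirely inside one bag — forcing width ≥ 3. The upper and lower bounds meet at 3, so that is the treewidth.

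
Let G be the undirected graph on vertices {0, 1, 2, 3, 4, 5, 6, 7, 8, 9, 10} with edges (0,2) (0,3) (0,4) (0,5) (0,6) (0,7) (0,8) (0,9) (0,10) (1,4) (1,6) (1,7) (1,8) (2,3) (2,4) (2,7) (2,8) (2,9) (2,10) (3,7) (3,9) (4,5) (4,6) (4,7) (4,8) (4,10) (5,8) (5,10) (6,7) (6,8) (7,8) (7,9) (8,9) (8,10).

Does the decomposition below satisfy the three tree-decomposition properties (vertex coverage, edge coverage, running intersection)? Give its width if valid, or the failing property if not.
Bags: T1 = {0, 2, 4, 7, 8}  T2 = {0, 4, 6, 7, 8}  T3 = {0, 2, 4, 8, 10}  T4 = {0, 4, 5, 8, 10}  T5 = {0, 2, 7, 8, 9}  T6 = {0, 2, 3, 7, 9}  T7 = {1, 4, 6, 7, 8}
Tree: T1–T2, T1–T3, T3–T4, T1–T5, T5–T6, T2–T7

Every vertex of G appears in some bag (union = {0, 1, 2, 3, 4, 5, 6, 7, 8, 9, 10}); every edge is covered by a bag; and for each vertex v the set of bags containing v is connected in the bag tree. The decomposition is therefore valid. The largest bag has 5 vertices, so the width is 4.

Yes; width 4.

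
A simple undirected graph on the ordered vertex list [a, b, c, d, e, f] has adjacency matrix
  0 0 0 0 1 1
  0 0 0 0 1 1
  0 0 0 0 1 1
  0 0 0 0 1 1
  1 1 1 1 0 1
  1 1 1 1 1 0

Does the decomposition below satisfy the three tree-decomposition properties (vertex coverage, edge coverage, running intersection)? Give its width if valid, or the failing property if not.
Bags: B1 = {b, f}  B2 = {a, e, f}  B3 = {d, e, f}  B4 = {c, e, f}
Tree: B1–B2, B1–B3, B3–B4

No — edge (e,b) lies in no bag.

A tree decomposition must satisfy three properties: every vertex lies in some bag; for every edge, both endpoints lie together in some bag; and for every vertex, the bags containing it form a connected subtree. Here edge (e,b) lies in no bag, so the decomposition is invalid.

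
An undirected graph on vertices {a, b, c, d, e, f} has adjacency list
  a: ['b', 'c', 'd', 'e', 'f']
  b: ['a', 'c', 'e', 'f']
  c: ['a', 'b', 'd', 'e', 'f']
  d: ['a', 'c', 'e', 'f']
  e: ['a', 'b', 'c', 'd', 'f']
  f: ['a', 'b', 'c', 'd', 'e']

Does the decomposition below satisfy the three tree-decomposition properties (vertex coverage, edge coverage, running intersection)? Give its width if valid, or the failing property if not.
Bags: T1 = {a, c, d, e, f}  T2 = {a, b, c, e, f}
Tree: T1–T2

Every vertex of G appears in some bag (union = {a, b, c, d, e, f}); every edge is covered by a bag; and for each vertex v the set of bags containing v is connected in the bag tree. The decomposition is therefore valid. The largest bag has 5 vertices, so the width is 4.

Yes; width 4.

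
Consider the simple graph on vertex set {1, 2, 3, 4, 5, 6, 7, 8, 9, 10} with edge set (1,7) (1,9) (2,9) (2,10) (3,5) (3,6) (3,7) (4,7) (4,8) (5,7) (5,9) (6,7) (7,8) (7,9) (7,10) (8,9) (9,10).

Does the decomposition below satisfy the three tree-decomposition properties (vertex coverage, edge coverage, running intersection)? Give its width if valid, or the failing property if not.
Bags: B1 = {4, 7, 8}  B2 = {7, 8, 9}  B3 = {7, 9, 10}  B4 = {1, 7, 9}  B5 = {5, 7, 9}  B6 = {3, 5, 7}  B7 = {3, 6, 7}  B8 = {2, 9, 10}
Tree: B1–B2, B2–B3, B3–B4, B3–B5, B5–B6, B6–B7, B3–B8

Yes; width 2.

Checking the three conditions: (i) the bags cover all of {1, 2, 3, 4, 5, 6, 7, 8, 9, 10}; (ii) for each edge, some bag contains both endpoints; (iii) the bags containing any fixed vertex form a subtree. All hold, so the decomposition is valid with width 3 − 1 = 2.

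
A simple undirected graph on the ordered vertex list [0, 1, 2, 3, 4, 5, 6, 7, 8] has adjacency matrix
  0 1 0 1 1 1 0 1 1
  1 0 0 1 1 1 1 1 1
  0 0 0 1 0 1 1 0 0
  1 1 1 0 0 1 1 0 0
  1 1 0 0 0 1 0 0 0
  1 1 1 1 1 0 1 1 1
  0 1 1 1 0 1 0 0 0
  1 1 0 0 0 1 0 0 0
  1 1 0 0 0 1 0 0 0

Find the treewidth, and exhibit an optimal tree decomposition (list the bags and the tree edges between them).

The largest bag has 4 vertices, giving width 3; this decomposition certifies tw(G) ≤ 3. For the lower bound, the 4 vertices {0, 1, 5, 8} are pairwise adjacent, and any tree decomposition puts a clique entirely inside one bag — forcing width ≥ 3. Hence tw(G) = 3 exactly.

Treewidth 3.
One optimal decomposition is:
Bags: B1 = {0, 1, 3, 5}  B2 = {1, 3, 5, 6}  B3 = {0, 1, 5, 8}  B4 = {0, 1, 5, 7}  B5 = {0, 1, 4, 5}  B6 = {2, 3, 5, 6}
Tree: B1–B2, B1–B3, B3–B4, B1–B5, B2–B6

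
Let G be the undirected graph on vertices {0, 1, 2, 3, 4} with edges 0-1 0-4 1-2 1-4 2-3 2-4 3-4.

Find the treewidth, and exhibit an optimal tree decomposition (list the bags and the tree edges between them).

Each bag holds 3 vertices, so the decomposition has width 2, which upper-bounds the treewidth. Conversely, {0, 1, 4} is a clique of size 3, and the vertices of any clique must share a bag in every tree decomposition; so some bag has ≥ 3 vertices and tw(G) ≥ 2. The upper and lower bounds meet at 2, so that is the treewidth.

Treewidth 2.
Bags: B1 = {2, 3, 4}  B2 = {1, 2, 4}  B3 = {0, 1, 4}
Tree: B1–B2, B2–B3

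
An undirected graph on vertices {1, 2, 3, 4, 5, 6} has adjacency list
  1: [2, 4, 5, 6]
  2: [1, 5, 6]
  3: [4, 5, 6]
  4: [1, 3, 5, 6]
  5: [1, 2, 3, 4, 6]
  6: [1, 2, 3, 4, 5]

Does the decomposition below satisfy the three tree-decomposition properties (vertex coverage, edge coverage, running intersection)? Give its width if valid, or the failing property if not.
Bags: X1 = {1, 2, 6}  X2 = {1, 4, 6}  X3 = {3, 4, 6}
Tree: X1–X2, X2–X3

No — vertex 5 appears in no bag.

A tree decomposition must satisfy three properties: every vertex lies in some bag; for every edge, both endpoints lie together in some bag; and for every vertex, the bags containing it form a connected subtree. Here vertex 5 appears in no bag, so the decomposition is invalid.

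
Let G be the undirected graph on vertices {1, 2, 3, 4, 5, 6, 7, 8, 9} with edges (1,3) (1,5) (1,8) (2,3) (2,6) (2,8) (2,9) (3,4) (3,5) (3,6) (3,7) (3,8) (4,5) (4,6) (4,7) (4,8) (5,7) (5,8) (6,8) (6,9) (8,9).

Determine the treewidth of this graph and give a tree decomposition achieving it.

Each bag holds 4 vertices, so the decomposition has width 3, which upper-bounds the treewidth. Conversely, {2, 6, 8, 9} is a clique of size 4, and the vertices of any clique must share a bag in every tree decomposition; so some bag has ≥ 4 vertices and tw(G) ≥ 3. Therefore the treewidth is 3.

Treewidth 3.
One optimal decomposition is:
Bags: B1 = {3, 4, 6, 8}  B2 = {2, 3, 6, 8}  B3 = {2, 6, 8, 9}  B4 = {3, 4, 5, 8}  B5 = {3, 4, 5, 7}  B6 = {1, 3, 5, 8}
Tree: B1–B2, B2–B3, B1–B4, B4–B5, B4–B6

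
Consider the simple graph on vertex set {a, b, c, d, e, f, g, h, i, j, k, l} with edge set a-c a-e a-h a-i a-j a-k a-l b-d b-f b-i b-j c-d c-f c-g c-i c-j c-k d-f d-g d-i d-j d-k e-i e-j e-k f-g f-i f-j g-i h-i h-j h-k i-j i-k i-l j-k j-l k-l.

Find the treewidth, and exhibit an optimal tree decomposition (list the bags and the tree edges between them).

Each bag holds 5 vertices, so the decomposition has width 4, which upper-bounds the treewidth. Conversely, {c, d, f, g, i} is a clique of size 5, and the vertices of any clique must share a bag in every tree decomposition; so some bag has ≥ 5 vertices and tw(G) ≥ 4. Combining the bounds, tw(G) = 4.

Treewidth 4.
One optimal decomposition is:
Bags: B1 = {c, d, f, i, j}  B2 = {c, d, i, j, k}  B3 = {b, d, f, i, j}  B4 = {c, d, f, g, i}  B5 = {a, c, i, j, k}  B6 = {a, h, i, j, k}  B7 = {a, i, j, k, l}  B8 = {a, e, i, j, k}
Tree: B1–B2, B1–B3, B1–B4, B2–B5, B5–B6, B6–B7, B5–B8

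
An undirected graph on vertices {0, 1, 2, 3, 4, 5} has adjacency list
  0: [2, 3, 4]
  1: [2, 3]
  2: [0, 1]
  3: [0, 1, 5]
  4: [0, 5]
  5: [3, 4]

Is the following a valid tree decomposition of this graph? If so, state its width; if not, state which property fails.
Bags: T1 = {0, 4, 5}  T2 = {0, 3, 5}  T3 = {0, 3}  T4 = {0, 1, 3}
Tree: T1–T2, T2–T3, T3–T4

No — vertex 2 appears in no bag.

A tree decomposition must satisfy three properties: every vertex lies in some bag; for every edge, both endpoints lie together in some bag; and for every vertex, the bags containing it form a connected subtree. Here vertex 2 appears in no bag, so the decomposition is invalid.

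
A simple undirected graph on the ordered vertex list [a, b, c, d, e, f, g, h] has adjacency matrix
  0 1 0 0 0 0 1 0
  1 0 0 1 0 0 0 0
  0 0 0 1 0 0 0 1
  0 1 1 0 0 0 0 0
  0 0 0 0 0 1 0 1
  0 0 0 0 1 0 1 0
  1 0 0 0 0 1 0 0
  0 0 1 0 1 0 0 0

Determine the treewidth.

A width-2 tree decomposition is:
Bags: B1 = {c, e, h}  B2 = {c, d, e}  B3 = {b, d, e}  B4 = {a, b, e}  B5 = {a, e, g}  B6 = {e, f, g}
Tree: B1–B2, B2–B3, B3–B4, B4–B5, B5–B6
Each bag holds 3 vertices, so the decomposition has width 2, which upper-bounds the treewidth. For the lower bound, G contains the cycle e–h–c–d–b–a–g–f–e, so G is not a forest; only forests have treewidth ≤ 1, hence tw(G) ≥ 2. The upper and lower bounds meet at 2, so that is the treewidth.

2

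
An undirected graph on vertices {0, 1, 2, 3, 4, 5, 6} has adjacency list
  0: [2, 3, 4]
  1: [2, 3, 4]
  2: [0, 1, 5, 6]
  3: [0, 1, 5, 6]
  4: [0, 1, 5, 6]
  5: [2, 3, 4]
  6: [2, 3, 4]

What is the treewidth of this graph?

A width-3 tree decomposition is:
Bags: B1 = {1, 2, 3, 4}  B2 = {2, 3, 4, 6}  B3 = {2, 3, 4, 5}  B4 = {0, 2, 3, 4}
Tree: B1–B2, B2–B3, B3–B4
Every bag has size at most 4, so the width is 4 − 1 = 3 and tw(G) ≤ 3. For the lower bound: the 4 vertex sets {1,4}, {3,6}, {2}, {5} are disjoint, each induces a connected subgraph, and every pair is joined by at least one edge of G. Contracting each set to a single vertex therefore yields K_{4} as a minor, and since treewidth is minor-monotone, tw(G) ≥ tw(K_{4}) = 3. Therefore the treewidth is 3.

3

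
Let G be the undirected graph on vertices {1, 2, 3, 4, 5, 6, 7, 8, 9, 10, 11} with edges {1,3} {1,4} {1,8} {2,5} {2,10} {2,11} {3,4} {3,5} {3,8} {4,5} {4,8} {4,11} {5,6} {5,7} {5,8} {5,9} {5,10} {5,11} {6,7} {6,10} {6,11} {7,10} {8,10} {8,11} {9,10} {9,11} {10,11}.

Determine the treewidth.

3

A width-3 tree decomposition is:
Bags: B1 = {4, 5, 8, 11}  B2 = {5, 8, 10, 11}  B3 = {2, 5, 10, 11}  B4 = {3, 4, 5, 8}  B5 = {5, 9, 10, 11}  B6 = {5, 6, 10, 11}  B7 = {5, 6, 7, 10}  B8 = {1, 3, 4, 8}
Tree: B1–B2, B2–B3, B1–B4, B2–B5, B5–B6, B6–B7, B4–B8
Each bag holds 4 vertices, so the decomposition has width 3, which upper-bounds the treewidth. On the other hand G contains the 4-clique {1, 3, 4, 8}. A clique must lie in a single bag of any decomposition, so no decomposition can have width below 3. The upper and lower bounds meet at 3, so that is the treewidth.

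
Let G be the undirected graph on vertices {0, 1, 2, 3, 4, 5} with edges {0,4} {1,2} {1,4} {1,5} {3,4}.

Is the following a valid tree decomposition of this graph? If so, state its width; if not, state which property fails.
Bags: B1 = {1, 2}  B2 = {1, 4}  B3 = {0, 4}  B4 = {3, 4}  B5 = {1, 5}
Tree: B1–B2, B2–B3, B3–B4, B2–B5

Yes; width 1.

Every vertex of G appears in some bag (union = {0, 1, 2, 3, 4, 5}); every edge is covered by a bag; and for each vertex v the set of bags containing v is connected in the bag tree. The decomposition is therefore valid. The largest bag has 2 vertices, so the width is 1.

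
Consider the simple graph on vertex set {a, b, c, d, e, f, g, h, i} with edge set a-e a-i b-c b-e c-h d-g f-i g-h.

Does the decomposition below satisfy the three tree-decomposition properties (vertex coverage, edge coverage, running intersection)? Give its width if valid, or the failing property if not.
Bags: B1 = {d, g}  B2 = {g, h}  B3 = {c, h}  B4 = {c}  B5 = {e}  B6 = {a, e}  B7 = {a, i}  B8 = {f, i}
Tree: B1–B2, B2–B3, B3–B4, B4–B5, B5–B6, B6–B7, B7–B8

A tree decomposition must satisfy three properties: every vertex lies in some bag; for every edge, both endpoints lie together in some bag; and for every vertex, the bags containing it form a connected subtree. Here vertex b appears in no bag, so the decomposition is invalid.

No — vertex b appears in no bag.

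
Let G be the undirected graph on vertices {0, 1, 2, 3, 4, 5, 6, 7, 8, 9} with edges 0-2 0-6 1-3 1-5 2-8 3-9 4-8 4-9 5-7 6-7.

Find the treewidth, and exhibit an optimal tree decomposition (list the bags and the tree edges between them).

Treewidth 2.
One such decomposition:
Bags: B1 = {0, 6, 7}  B2 = {0, 2, 7}  B3 = {2, 7, 8}  B4 = {4, 7, 8}  B5 = {4, 7, 9}  B6 = {3, 7, 9}  B7 = {1, 3, 7}  B8 = {1, 5, 7}
Tree: B1–B2, B2–B3, B3–B4, B4–B5, B5–B6, B6–B7, B7–B8

Each bag holds 3 vertices, so the decomposition has width 2, which upper-bounds the treewidth. The edges 7–6–0–2–8–4–9–3–1–5–7 form a cycle, so G is not a tree and its treewidth is at least 2. The upper and lower bounds meet at 2, so that is the treewidth.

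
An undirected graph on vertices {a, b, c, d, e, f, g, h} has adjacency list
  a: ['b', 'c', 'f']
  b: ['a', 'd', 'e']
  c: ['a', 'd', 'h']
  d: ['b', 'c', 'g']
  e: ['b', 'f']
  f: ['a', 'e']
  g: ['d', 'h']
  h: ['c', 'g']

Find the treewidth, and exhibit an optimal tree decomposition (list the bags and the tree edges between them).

The largest bag has 3 vertices, giving width 2; this decomposition certifies tw(G) ≤ 2. Since h–g–d–c–h is a cycle in G, G is not acyclic. Forests are exactly the graphs of treewidth ≤ 1, so tw(G) ≥ 2. Combining the bounds, tw(G) = 2.

Treewidth 2.
One optimal decomposition is:
Bags: B1 = {c, g, h}  B2 = {c, d, g}  B3 = {a, c, d}  B4 = {a, b, d}  B5 = {a, b, f}  B6 = {b, e, f}
Tree: B1–B2, B2–B3, B3–B4, B4–B5, B5–B6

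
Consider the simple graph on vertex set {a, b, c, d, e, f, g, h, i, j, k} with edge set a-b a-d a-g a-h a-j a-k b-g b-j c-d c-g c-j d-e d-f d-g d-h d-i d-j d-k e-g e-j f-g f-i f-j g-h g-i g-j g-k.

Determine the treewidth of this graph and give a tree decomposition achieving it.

Treewidth 3.
One such decomposition:
Bags: B1 = {d, f, g, j}  B2 = {a, d, g, j}  B3 = {d, e, g, j}  B4 = {c, d, g, j}  B5 = {a, d, g, h}  B6 = {a, d, g, k}  B7 = {a, b, g, j}  B8 = {d, f, g, i}
Tree: B1–B2, B2–B3, B1–B4, B2–B5, B2–B6, B2–B7, B1–B8

Each bag holds 4 vertices, so the decomposition has width 3, which upper-bounds the treewidth. For the lower bound, the 4 vertices {d, e, g, j} are pairwise adjacent, and any tree decomposition puts a clique entirely inside one bag — forcing width ≥ 3. Combining the bounds, tw(G) = 3.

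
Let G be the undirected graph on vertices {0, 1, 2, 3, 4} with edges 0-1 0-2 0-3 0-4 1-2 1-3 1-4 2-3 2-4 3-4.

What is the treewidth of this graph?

4

A width-4 tree decomposition is:
Bags: B1 = {0, 1, 2, 3, 4}
Tree: (single bag)
With just one bag of size 5, the width is 5 − 1 = 4, so tw(G) ≤ 4. On the other hand G contains the 5-clique {0, 1, 2, 3, 4}. A clique must lie in a single bag of any decomposition, so no decomposition can have width below 4. Combining the bounds, tw(G) = 4.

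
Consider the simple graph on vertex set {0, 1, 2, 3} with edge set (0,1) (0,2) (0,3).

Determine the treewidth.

A width-1 tree decomposition is:
Bags: B1 = {0, 1}  B2 = {0, 3}  B3 = {0, 2}
Tree: B1–B2, B1–B3
The largest bag has 2 vertices, giving width 1; this decomposition certifies tw(G) ≤ 1. G has an edge, so its treewidth is at least 1. Combining the bounds, tw(G) = 1.

1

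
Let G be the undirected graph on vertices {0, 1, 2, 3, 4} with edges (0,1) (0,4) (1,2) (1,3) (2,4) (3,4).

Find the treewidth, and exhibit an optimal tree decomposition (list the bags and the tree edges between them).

Treewidth 2.
One such decomposition:
Bags: B1 = {1, 3, 4}  B2 = {1, 2, 4}  B3 = {0, 1, 4}
Tree: B1–B2, B2–B3

Every bag has size at most 3, so the width is 3 − 1 = 2 and tw(G) ≤ 2. Since 3–1–2–4–3 is a cycle in G, G is not acyclic. Forests are exactly the graphs of treewidth ≤ 1, so tw(G) ≥ 2. Hence tw(G) = 2 exactly.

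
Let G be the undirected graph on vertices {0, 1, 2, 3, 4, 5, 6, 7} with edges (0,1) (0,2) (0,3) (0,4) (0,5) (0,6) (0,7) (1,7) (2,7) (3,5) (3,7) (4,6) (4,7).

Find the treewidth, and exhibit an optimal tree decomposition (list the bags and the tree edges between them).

Treewidth 2.
One optimal decomposition is:
Bags: B1 = {0, 4, 6}  B2 = {0, 4, 7}  B3 = {0, 1, 7}  B4 = {0, 3, 7}  B5 = {0, 3, 5}  B6 = {0, 2, 7}
Tree: B1–B2, B2–B3, B3–B4, B4–B5, B2–B6

Each bag holds 3 vertices, so the decomposition has width 2, which upper-bounds the treewidth. For the lower bound, the 3 vertices {0, 3, 5} are pairwise adjacent, and any tree decomposition puts a clique entirely inside one bag — forcing width ≥ 2. Hence tw(G) = 2 exactly.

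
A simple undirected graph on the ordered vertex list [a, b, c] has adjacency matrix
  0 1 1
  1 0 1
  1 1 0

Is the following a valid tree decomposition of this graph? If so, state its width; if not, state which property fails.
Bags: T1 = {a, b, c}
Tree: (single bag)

Yes; width 2.

Vertex coverage: the bags together contain {a, b, c}, the full vertex set. Edge coverage: each edge of G has both endpoints in at least one bag. Running intersection: for every vertex, the bags containing it form a connected subtree. All three properties hold, so this is a valid tree decomposition of width max|bag| − 1 = 2, and hence tw(G) ≤ 2.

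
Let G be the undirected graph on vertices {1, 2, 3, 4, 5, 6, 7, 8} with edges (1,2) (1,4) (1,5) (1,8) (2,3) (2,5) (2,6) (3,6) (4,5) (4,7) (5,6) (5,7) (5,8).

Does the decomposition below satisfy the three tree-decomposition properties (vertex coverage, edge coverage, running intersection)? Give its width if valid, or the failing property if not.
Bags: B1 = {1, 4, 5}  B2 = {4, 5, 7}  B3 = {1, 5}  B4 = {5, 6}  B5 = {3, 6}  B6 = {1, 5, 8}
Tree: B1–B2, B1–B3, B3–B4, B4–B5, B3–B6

A tree decomposition must satisfy three properties: every vertex lies in some bag; for every edge, both endpoints lie together in some bag; and for every vertex, the bags containing it form a connected subtree. Here vertex 2 appears in no bag, so the decomposition is invalid.

No — vertex 2 appears in no bag.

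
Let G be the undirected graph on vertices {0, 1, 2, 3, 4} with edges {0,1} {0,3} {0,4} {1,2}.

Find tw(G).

A width-1 tree decomposition is:
Bags: B1 = {0, 1}  B2 = {0, 4}  B3 = {1, 2}  B4 = {0, 3}
Tree: B1–B2, B1–B3, B2–B4
The largest bag has 2 vertices, giving width 1; this decomposition certifies tw(G) ≤ 1. Any graph with an edge has treewidth ≥ 1, and G has the edge 1–0. The upper and lower bounds meet at 1, so that is the treewidth.

1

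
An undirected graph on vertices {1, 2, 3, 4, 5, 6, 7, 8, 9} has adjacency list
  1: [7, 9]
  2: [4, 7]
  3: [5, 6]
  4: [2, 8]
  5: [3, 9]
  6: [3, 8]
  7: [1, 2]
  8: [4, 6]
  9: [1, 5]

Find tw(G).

A width-2 tree decomposition is:
Bags: B1 = {2, 4, 7}  B2 = {1, 4, 7}  B3 = {1, 4, 9}  B4 = {4, 5, 9}  B5 = {3, 4, 5}  B6 = {3, 4, 6}  B7 = {4, 6, 8}
Tree: B1–B2, B2–B3, B3–B4, B4–B5, B5–B6, B6–B7
The largest bag has 3 vertices, giving width 2; this decomposition certifies tw(G) ≤ 2. The edges 4–2–7–1–9–5–3–6–8–4 form a cycle, so G is not a tree and its treewidth is at least 2. The upper and lower bounds meet at 2, so that is the treewidth.

2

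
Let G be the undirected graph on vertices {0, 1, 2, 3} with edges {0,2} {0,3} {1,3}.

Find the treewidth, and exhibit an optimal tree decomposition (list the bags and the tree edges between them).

Each bag holds 2 vertices, so the decomposition has width 1, which upper-bounds the treewidth. G has an edge, so its treewidth is at least 1. Combining the bounds, tw(G) = 1.

Treewidth 1.
One optimal decomposition is:
Bags: B1 = {0, 2}  B2 = {0, 3}  B3 = {1, 3}
Tree: B1–B2, B2–B3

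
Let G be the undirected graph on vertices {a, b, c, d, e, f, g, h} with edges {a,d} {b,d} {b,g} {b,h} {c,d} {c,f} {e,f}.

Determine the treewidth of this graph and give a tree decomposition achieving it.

Treewidth 1.
One optimal decomposition is:
Bags: B1 = {b, d}  B2 = {c, d}  B3 = {c, f}  B4 = {b, g}  B5 = {a, d}  B6 = {e, f}  B7 = {b, h}
Tree: B1–B2, B2–B3, B1–B4, B2–B5, B3–B6, B1–B7

Every bag has size at most 2, so the width is 2 − 1 = 1 and tw(G) ≤ 1. Since G has at least one edge (e.g. b–d), it is not an edgeless graph, so tw(G) ≥ 1. The upper and lower bounds meet at 1, so that is the treewidth.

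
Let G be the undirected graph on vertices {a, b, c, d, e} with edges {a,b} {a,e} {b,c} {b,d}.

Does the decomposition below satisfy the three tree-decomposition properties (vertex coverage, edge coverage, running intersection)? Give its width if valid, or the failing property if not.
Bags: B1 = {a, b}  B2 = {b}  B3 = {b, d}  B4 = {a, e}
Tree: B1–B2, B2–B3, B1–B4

A tree decomposition must satisfy three properties: every vertex lies in some bag; for every edge, both endpoints lie together in some bag; and for every vertex, the bags containing it form a connected subtree. Here vertex c appears in no bag, so the decomposition is invalid.

No — vertex c appears in no bag.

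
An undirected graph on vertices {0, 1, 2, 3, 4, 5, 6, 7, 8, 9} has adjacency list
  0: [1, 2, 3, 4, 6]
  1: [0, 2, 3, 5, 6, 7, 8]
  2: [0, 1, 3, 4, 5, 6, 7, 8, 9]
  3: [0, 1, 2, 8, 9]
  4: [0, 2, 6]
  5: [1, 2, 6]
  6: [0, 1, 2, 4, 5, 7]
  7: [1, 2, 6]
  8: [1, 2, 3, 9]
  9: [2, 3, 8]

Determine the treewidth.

3

A width-3 tree decomposition is:
Bags: B1 = {1, 2, 6, 7}  B2 = {0, 1, 2, 6}  B3 = {0, 2, 4, 6}  B4 = {0, 1, 2, 3}  B5 = {1, 2, 3, 8}  B6 = {2, 3, 8, 9}  B7 = {1, 2, 5, 6}
Tree: B1–B2, B2–B3, B2–B4, B4–B5, B5–B6, B2–B7
Each bag holds 4 vertices, so the decomposition has width 3, which upper-bounds the treewidth. Conversely, {1, 2, 3, 8} is a clique of size 4, and the vertices of any clique must share a bag in every tree decomposition; so some bag has ≥ 4 vertices and tw(G) ≥ 3. The upper and lower bounds meet at 3, so that is the treewidth.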